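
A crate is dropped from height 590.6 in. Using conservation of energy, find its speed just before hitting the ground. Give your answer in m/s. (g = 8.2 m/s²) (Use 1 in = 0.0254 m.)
Convert to SI: h = 15.0012 m
mgh = ½mv² ⇒ v = √(2gh) = √(2·8.2·15.0012) = 15.69 m/s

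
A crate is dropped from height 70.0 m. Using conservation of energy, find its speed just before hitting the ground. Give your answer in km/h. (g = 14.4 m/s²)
mgh = ½mv² ⇒ v = √(2gh) = √(2·14.4·70.0) = 44.8999 m/s = 161.6 km/h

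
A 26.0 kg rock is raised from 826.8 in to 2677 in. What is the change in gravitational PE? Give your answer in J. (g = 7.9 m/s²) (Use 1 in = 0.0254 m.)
Convert to SI: m = 26.0 kg, Δh = 46.9951 m
ΔPE = mgΔh = (26.0)(7.9)(46.9951) = 9653 J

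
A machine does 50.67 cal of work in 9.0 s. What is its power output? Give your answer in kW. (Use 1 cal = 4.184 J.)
Convert to SI: W = 212.003 J, t = 9.0 s
P = W/t = 212.003/9.0 = 23.5559 W = 0.02356 kW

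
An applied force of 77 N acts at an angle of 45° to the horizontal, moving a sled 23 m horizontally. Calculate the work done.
W = F·d·cosθ = (77)(23)cos(45°) = 1252 J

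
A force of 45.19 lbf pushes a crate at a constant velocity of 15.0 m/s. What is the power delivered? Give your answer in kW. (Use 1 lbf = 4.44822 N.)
Convert to SI: F = 201.015 N, v = 15.0 m/s
P = Fv = (201.015)(15.0) = 3015.23 W = 3.015 kW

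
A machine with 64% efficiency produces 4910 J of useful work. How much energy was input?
W_in = W_out/η = 4910/0.64 = 7672 J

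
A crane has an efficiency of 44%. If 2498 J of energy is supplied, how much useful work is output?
W_out = η·W_in = 0.44·2498 = 1099.12 J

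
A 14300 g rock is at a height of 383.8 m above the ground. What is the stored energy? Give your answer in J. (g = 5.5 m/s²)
Convert to SI: m = 14.3 kg, h = 383.8 m
PE = mgh = (14.3)(5.5)(383.8) = 30190 J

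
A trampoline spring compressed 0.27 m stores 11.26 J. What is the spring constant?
k = 2·PE/x² = 2·11.26/(0.27)² = 308.9 N/m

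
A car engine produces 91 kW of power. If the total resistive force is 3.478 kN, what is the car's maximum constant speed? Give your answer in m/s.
Convert to SI: F = 3478.0 N
P = Fv ⇒ v = P/F = 91000 W/3478.0 N = 26.16 m/s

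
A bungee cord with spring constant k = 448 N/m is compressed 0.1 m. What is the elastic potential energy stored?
PE = ½kx² = ½(448)(0.1)² = 2.24 J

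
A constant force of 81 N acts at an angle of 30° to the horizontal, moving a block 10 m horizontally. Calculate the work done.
W = F·d·cosθ = (81)(10)cos(30°) = 701.5 J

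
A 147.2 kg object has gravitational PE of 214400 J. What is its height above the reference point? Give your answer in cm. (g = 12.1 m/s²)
h = PE/(mg) = 214400/(147.2·12.1) = 120.374 m = 12040 cm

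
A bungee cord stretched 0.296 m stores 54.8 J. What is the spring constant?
k = 2·PE/x² = 2·54.8/(0.296)² = 1251 N/m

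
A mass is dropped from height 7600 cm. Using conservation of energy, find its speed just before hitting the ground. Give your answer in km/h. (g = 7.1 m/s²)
Convert to SI: h = 76.0 m
mgh = ½mv² ⇒ v = √(2gh) = √(2·7.1·76.0) = 32.8512 m/s = 118.3 km/h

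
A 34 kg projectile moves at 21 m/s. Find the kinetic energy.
KE = ½mv² = ½(34)(21)² = 7497.0 J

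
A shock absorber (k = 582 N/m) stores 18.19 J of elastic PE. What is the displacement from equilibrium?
x = √(2·PE/k) = √(2·18.19/582) = 0.25 m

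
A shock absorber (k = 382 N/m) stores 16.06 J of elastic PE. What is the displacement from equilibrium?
x = √(2·PE/k) = √(2·16.06/382) = 0.29 m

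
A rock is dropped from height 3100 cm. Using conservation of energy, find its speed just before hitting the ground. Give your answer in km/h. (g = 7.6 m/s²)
Convert to SI: h = 31.0 m
mgh = ½mv² ⇒ v = √(2gh) = √(2·7.6·31.0) = 21.7071 m/s = 78.15 km/h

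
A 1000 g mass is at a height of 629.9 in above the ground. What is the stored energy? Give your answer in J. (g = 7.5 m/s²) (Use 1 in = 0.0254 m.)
Convert to SI: m = 1.0 kg, h = 15.9995 m
PE = mgh = (1.0)(7.5)(15.9995) = 120.0 J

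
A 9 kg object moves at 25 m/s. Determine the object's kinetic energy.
KE = ½mv² = ½(9)(25)² = 2812.5 J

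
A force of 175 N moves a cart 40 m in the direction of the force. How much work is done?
W = F·d = (175)(40) = 7000 J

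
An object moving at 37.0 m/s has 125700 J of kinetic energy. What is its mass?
m = 2·KE/v² = 2·125700/(37.0)² = 183.6 kg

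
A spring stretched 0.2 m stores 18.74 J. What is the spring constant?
k = 2·PE/x² = 2·18.74/(0.2)² = 937.0 N/m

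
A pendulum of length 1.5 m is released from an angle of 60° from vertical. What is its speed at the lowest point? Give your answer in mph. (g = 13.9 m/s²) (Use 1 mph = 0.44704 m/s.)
h = L(1 − cosθ) = 1.5(1 − cos60°) = 0.75 m
v = √(2gh) = √(2·13.9·0.75) = 4.56618 m/s = 10.21 mph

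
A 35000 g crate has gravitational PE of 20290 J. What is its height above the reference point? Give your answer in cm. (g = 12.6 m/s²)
Convert to SI: m = 35.0 kg, PE = 20290.0 J
h = PE/(mg) = 20290.0/(35.0·12.6) = 46.0091 m = 4601 cm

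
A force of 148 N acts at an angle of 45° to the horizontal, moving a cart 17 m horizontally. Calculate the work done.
W = F·d·cosθ = (148)(17)cos(45°) = 1779 J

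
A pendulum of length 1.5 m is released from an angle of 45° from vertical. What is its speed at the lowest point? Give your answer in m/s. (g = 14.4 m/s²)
h = L(1 − cosθ) = 1.5(1 − cos45°) = 0.43934 m
v = √(2gh) = √(2·14.4·0.43934) = 3.557 m/s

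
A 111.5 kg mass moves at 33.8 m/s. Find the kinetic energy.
KE = ½mv² = ½(111.5)(33.8)² = 63690 J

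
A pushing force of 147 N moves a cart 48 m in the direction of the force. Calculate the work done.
W = F·d = (147)(48) = 7056 J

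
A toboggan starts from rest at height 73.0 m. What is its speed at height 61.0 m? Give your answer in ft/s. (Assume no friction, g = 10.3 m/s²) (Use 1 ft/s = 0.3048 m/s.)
mgh₁ = mgh₂ + ½mv² ⇒ v = √(2g(h₁−h₂)) = √(2·10.3·12.0) = 15.7226 m/s = 51.58 ft/s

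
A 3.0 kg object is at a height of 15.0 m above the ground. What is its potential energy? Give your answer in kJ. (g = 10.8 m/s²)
PE = mgh = (3.0)(10.8)(15.0) = 486.0 J = 0.486 kJ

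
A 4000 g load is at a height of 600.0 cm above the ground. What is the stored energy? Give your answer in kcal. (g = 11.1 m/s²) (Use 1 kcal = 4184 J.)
Convert to SI: m = 4.0 kg, h = 6.0 m
PE = mgh = (4.0)(11.1)(6.0) = 266.4 J = 0.06367 kcal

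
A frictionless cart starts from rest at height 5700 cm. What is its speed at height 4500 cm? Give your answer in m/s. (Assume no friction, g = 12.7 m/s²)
Convert to SI: h₁−h₂ = 12.0 m
mgh₁ = mgh₂ + ½mv² ⇒ v = √(2g(h₁−h₂)) = √(2·12.7·12.0) = 17.46 m/s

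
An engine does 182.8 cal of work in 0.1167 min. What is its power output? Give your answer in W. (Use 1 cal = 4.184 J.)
Convert to SI: W = 764.835 J, t = 7.002 s
P = W/t = 764.835/7.002 = 109.2 W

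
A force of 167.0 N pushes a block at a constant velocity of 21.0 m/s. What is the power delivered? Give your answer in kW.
P = Fv = (167.0)(21.0) = 3507.0 W = 3.507 kW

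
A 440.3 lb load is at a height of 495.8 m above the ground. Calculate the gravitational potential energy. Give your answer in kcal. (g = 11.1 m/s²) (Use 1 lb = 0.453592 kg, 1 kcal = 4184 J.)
Convert to SI: m = 199.717 kg, h = 495.8 m
PE = mgh = (199.717)(11.1)(495.8) = 1099120 J = 262.7 kcal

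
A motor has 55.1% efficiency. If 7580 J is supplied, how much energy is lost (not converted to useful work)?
W_lost = W_in(1 − η) = 7580·(1 − 0.551) = 3403 J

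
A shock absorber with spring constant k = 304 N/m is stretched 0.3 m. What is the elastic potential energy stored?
PE = ½kx² = ½(304)(0.3)² = 13.68 J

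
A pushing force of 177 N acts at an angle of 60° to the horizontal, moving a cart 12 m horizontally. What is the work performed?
W = F·d·cosθ = (177)(12)cos(60°) = 1062 J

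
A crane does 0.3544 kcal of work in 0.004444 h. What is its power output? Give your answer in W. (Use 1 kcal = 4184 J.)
Convert to SI: W = 1482.81 J, t = 15.9984 s
P = W/t = 1482.81/15.9984 = 92.68 W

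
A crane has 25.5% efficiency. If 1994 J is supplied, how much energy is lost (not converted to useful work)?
W_lost = W_in(1 − η) = 1994·(1 − 0.255) = 1486 J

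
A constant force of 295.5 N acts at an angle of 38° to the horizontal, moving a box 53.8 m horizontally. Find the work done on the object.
W = F·d·cosθ = (295.5)(53.8)cos(38°) = 12530 J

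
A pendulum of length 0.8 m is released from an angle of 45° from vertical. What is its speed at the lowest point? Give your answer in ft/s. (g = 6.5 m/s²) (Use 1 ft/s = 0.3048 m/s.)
h = L(1 − cosθ) = 0.8(1 − cos45°) = 0.234315 m
v = √(2gh) = √(2·6.5·0.234315) = 1.7453 m/s = 5.726 ft/s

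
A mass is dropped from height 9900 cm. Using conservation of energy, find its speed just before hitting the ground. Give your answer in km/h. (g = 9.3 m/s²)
Convert to SI: h = 99.0 m
mgh = ½mv² ⇒ v = √(2gh) = √(2·9.3·99.0) = 42.9115 m/s = 154.5 km/h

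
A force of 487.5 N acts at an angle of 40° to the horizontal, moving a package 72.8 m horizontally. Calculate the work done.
W = F·d·cosθ = (487.5)(72.8)cos(40°) = 27190 J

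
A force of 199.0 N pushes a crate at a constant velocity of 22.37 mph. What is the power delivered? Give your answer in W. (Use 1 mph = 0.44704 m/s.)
Convert to SI: F = 199.0 N, v = 10.0003 m/s
P = Fv = (199.0)(10.0003) = 1990 W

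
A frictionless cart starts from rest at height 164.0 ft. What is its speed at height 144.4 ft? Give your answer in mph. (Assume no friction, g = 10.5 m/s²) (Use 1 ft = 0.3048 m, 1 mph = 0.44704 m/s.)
Convert to SI: h₁−h₂ = 5.97408 m
mgh₁ = mgh₂ + ½mv² ⇒ v = √(2g(h₁−h₂)) = √(2·10.5·5.97408) = 11.2007 m/s = 25.06 mph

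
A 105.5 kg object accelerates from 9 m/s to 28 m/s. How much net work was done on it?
W = ΔKE = ½m(v₂² − v₁²) = ½(105.5)(28² − 9²) = 37083.25 J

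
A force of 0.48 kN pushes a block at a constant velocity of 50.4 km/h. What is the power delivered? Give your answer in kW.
Convert to SI: F = 480.0 N, v = 14.0 m/s
P = Fv = (480.0)(14.0) = 6720.0 W = 6.72 kW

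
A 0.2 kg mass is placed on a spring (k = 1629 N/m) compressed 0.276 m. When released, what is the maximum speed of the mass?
½kx² = ½mv² ⇒ v = x√(k/m) = (0.276)√(1629/0.2) = 24.91 m/s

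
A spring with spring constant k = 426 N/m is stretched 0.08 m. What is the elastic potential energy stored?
PE = ½kx² = ½(426)(0.08)² = 1.363 J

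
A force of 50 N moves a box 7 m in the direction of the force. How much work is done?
W = F·d = (50)(7) = 350.0 J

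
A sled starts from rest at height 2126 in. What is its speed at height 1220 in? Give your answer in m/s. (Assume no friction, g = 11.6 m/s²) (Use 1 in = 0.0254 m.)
Convert to SI: h₁−h₂ = 23.0124 m
mgh₁ = mgh₂ + ½mv² ⇒ v = √(2g(h₁−h₂)) = √(2·11.6·23.0124) = 23.11 m/s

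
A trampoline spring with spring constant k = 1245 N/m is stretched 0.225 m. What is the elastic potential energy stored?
PE = ½kx² = ½(1245)(0.225)² = 31.51 J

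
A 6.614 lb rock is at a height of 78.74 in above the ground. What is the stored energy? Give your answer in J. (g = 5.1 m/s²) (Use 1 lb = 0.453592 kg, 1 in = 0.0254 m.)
Convert to SI: m = 3.00006 kg, h = 2.0 m
PE = mgh = (3.00006)(5.1)(2.0) = 30.6 J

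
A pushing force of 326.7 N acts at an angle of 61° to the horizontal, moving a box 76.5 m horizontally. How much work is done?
W = F·d·cosθ = (326.7)(76.5)cos(61°) = 12120 J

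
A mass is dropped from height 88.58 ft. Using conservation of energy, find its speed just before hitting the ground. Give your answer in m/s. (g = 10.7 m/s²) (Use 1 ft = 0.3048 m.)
Convert to SI: h = 26.9992 m
mgh = ½mv² ⇒ v = √(2gh) = √(2·10.7·26.9992) = 24.04 m/s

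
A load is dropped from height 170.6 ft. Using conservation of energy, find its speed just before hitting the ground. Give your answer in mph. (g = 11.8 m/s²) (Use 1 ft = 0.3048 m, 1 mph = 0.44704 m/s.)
Convert to SI: h = 51.9989 m
mgh = ½mv² ⇒ v = √(2gh) = √(2·11.8·51.9989) = 35.031 m/s = 78.36 mph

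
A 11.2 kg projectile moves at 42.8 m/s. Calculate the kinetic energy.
KE = ½mv² = ½(11.2)(42.8)² = 10260 J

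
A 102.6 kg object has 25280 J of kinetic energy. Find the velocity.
v = √(2·KE/m) = √(2·25280/102.6) = 22.2 m/s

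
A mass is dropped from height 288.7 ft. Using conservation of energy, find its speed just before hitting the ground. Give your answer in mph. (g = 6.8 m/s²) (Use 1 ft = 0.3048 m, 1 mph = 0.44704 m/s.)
Convert to SI: h = 87.9958 m
mgh = ½mv² ⇒ v = √(2gh) = √(2·6.8·87.9958) = 34.594 m/s = 77.38 mph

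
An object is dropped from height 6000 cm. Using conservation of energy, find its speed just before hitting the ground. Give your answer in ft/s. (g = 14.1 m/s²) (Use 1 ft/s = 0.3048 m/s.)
Convert to SI: h = 60.0 m
mgh = ½mv² ⇒ v = √(2gh) = √(2·14.1·60.0) = 41.1339 m/s = 135.0 ft/s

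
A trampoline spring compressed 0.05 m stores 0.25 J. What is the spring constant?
k = 2·PE/x² = 2·0.25/(0.05)² = 200.0 N/m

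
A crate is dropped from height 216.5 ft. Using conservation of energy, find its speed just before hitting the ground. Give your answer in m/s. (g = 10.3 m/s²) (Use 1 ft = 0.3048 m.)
Convert to SI: h = 65.9892 m
mgh = ½mv² ⇒ v = √(2gh) = √(2·10.3·65.9892) = 36.87 m/s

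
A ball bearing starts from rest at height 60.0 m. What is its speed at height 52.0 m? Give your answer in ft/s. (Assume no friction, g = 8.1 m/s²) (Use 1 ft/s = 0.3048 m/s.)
mgh₁ = mgh₂ + ½mv² ⇒ v = √(2g(h₁−h₂)) = √(2·8.1·8.0) = 11.3842 m/s = 37.35 ft/s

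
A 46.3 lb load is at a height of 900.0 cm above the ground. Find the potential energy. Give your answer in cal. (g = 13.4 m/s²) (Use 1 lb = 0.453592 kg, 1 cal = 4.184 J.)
Convert to SI: m = 21.0013 kg, h = 9.0 m
PE = mgh = (21.0013)(13.4)(9.0) = 2532.76 J = 605.3 cal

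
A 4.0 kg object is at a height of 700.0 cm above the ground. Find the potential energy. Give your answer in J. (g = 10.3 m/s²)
Convert to SI: m = 4.0 kg, h = 7.0 m
PE = mgh = (4.0)(10.3)(7.0) = 288.4 J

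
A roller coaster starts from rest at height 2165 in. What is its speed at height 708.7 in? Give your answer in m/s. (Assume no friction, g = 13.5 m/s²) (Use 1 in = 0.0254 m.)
Convert to SI: h₁−h₂ = 36.99 m
mgh₁ = mgh₂ + ½mv² ⇒ v = √(2g(h₁−h₂)) = √(2·13.5·36.99) = 31.6 m/s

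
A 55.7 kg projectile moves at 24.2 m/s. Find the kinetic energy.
KE = ½mv² = ½(55.7)(24.2)² = 16310 J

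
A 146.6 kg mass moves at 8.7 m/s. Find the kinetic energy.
KE = ½mv² = ½(146.6)(8.7)² = 5548 J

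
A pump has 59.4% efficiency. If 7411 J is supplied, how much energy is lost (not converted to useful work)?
W_lost = W_in(1 − η) = 7411·(1 − 0.594) = 3009 J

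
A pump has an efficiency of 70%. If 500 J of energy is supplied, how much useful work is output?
W_out = η·W_in = 0.7·500 = 350.0 J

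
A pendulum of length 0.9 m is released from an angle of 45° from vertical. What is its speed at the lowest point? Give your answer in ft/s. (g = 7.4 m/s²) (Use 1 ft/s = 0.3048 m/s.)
h = L(1 − cosθ) = 0.9(1 − cos45°) = 0.263604 m
v = √(2gh) = √(2·7.4·0.263604) = 1.97518 m/s = 6.48 ft/s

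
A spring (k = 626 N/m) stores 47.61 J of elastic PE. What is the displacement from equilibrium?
x = √(2·PE/k) = √(2·47.61/626) = 0.39 m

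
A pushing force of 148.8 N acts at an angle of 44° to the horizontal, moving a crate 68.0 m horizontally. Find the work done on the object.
W = F·d·cosθ = (148.8)(68.0)cos(44°) = 7279 J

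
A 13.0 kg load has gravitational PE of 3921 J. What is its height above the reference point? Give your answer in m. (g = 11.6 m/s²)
h = PE/(mg) = 3921.0/(13.0·11.6) = 26.0 m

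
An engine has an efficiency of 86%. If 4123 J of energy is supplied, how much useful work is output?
W_out = η·W_in = 0.86·4123 = 3545.78 J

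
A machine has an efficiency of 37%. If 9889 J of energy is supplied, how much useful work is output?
W_out = η·W_in = 0.37·9889 = 3658.93 J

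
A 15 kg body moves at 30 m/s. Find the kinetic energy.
KE = ½mv² = ½(15)(30)² = 6750.0 J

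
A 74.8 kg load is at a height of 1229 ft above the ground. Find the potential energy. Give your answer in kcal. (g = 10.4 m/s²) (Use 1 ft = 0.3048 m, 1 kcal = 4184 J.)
Convert to SI: m = 74.8 kg, h = 374.599 m
PE = mgh = (74.8)(10.4)(374.599) = 291408 J = 69.65 kcal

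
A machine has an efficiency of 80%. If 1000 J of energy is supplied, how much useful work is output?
W_out = η·W_in = 0.8·1000 = 800.0 J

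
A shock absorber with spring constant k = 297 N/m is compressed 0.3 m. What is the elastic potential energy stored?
PE = ½kx² = ½(297)(0.3)² = 13.37 J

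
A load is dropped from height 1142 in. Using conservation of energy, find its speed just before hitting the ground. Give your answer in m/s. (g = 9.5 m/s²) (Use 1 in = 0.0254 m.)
Convert to SI: h = 29.0068 m
mgh = ½mv² ⇒ v = √(2gh) = √(2·9.5·29.0068) = 23.48 m/s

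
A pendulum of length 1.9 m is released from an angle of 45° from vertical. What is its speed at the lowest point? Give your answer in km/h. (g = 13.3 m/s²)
h = L(1 − cosθ) = 1.9(1 − cos45°) = 0.556497 m
v = √(2gh) = √(2·13.3·0.556497) = 3.84744 m/s = 13.85 km/h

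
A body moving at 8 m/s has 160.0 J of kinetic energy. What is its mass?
m = 2·KE/v² = 2·160.0/(8)² = 5.0 kg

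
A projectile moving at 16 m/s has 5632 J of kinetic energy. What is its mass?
m = 2·KE/v² = 2·5632/(16)² = 44.0 kg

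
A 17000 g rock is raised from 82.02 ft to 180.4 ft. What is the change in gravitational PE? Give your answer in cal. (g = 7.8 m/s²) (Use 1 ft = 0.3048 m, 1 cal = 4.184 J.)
Convert to SI: m = 17.0 kg, Δh = 29.9862 m
ΔPE = mgΔh = (17.0)(7.8)(29.9862) = 3976.17 J = 950.3 cal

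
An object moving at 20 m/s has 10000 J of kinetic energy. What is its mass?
m = 2·KE/v² = 2·10000/(20)² = 50.0 kg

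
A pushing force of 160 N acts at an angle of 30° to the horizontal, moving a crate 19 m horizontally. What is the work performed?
W = F·d·cosθ = (160)(19)cos(30°) = 2633 J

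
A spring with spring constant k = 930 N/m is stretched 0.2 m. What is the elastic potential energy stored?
PE = ½kx² = ½(930)(0.2)² = 18.6 J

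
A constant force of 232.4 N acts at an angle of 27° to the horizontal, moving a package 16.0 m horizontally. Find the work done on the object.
W = F·d·cosθ = (232.4)(16.0)cos(27°) = 3313 J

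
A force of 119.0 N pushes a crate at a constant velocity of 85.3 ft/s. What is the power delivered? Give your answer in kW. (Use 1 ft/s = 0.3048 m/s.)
Convert to SI: F = 119.0 N, v = 25.9994 m/s
P = Fv = (119.0)(25.9994) = 3093.93 W = 3.094 kW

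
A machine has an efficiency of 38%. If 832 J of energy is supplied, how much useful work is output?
W_out = η·W_in = 0.38·832 = 316.16 J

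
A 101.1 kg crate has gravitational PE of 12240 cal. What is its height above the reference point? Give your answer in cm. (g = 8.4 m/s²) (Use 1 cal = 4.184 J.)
Convert to SI: m = 101.1 kg, PE = 51212.2 J
h = PE/(mg) = 51212.2/(101.1·8.4) = 60.3035 m = 6030 cm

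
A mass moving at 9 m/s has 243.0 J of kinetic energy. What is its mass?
m = 2·KE/v² = 2·243.0/(9)² = 6.0 kg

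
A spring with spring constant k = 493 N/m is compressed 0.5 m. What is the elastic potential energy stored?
PE = ½kx² = ½(493)(0.5)² = 61.63 J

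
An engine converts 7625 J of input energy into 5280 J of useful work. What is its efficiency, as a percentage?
η = W_out/W_in = 5280/7625 = 69.25%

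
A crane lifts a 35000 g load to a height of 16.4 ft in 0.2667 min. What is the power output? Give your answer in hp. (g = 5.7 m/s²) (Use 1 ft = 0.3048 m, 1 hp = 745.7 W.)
Convert to SI: m = 35.0 kg, h = 4.99872 m, t = 16.002 s
P = mgh/t = (35.0)(5.7)(4.99872)/16.002 = 62.32 W = 0.08357 hp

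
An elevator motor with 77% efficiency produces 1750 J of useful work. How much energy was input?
W_in = W_out/η = 1750/0.77 = 2273 J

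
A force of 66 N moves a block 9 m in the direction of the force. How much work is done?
W = F·d = (66)(9) = 594.0 J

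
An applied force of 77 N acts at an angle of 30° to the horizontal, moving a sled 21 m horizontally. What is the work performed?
W = F·d·cosθ = (77)(21)cos(30°) = 1400 J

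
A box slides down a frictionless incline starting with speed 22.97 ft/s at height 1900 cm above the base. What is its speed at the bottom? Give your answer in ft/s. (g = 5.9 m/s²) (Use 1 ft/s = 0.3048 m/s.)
Convert to SI: v₀ = 7.00126 m/s, h = 19.0 m
½mv₀² + mgh = ½mv² ⇒ v = √(v₀² + 2gh) = √(7.00126² + 2·5.9·19.0) = 16.5293 m/s = 54.23 ft/s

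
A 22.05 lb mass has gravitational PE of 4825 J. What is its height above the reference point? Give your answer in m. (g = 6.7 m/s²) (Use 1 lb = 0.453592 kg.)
Convert to SI: m = 10.0017 kg, PE = 4825.0 J
h = PE/(mg) = 4825.0/(10.0017·6.7) = 72.0 m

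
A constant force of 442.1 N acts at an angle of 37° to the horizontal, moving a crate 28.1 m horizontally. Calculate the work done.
W = F·d·cosθ = (442.1)(28.1)cos(37°) = 9921 J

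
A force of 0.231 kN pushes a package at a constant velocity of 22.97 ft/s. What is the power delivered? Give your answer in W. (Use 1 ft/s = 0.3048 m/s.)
Convert to SI: F = 231.0 N, v = 7.00126 m/s
P = Fv = (231.0)(7.00126) = 1617 W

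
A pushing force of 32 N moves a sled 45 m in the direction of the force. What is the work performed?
W = F·d = (32)(45) = 1440 J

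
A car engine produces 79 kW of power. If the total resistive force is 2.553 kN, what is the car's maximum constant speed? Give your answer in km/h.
Convert to SI: F = 2553.0 N
P = Fv ⇒ v = P/F = 79000 W/2553.0 N = 30.944 m/s = 111.4 km/h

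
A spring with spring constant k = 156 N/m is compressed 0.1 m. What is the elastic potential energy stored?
PE = ½kx² = ½(156)(0.1)² = 0.78 J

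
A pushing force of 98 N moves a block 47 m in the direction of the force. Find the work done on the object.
W = F·d = (98)(47) = 4606 J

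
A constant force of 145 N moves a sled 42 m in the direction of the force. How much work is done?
W = F·d = (145)(42) = 6090 J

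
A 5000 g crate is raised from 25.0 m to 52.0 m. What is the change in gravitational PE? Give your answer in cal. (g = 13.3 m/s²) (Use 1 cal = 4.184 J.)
Convert to SI: m = 5.0 kg, Δh = 27.0 m
ΔPE = mgΔh = (5.0)(13.3)(27.0) = 1795.5 J = 429.1 cal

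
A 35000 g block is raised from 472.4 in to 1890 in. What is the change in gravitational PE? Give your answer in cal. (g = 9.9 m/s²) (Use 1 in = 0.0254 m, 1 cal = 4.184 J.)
Convert to SI: m = 35.0 kg, Δh = 36.007 m
ΔPE = mgΔh = (35.0)(9.9)(36.007) = 12476.4 J = 2982 cal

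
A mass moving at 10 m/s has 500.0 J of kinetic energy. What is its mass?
m = 2·KE/v² = 2·500.0/(10)² = 10.0 kg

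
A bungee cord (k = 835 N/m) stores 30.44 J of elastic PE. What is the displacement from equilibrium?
x = √(2·PE/k) = √(2·30.44/835) = 0.27 m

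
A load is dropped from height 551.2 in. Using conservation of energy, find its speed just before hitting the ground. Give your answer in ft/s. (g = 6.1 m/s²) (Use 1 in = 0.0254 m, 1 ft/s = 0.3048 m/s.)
Convert to SI: h = 14.0005 m
mgh = ½mv² ⇒ v = √(2gh) = √(2·6.1·14.0005) = 13.0693 m/s = 42.88 ft/s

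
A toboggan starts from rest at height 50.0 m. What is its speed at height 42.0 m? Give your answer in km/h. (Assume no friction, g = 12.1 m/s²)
mgh₁ = mgh₂ + ½mv² ⇒ v = √(2g(h₁−h₂)) = √(2·12.1·8.0) = 13.914 m/s = 50.09 km/h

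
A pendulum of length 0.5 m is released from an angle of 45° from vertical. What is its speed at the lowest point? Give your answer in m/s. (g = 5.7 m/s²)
h = L(1 − cosθ) = 0.5(1 − cos45°) = 0.146447 m
v = √(2gh) = √(2·5.7·0.146447) = 1.292 m/s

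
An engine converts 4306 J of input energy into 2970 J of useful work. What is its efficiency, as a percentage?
η = W_out/W_in = 2970/4306 = 68.97%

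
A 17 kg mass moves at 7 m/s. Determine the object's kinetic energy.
KE = ½mv² = ½(17)(7)² = 416.5 J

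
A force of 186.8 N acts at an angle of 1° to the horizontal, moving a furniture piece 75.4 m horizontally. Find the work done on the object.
W = F·d·cosθ = (186.8)(75.4)cos(1°) = 14080 J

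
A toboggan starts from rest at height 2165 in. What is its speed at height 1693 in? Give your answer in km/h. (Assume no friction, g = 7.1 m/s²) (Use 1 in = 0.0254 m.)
Convert to SI: h₁−h₂ = 11.9888 m
mgh₁ = mgh₂ + ½mv² ⇒ v = √(2g(h₁−h₂)) = √(2·7.1·11.9888) = 13.0476 m/s = 46.97 km/h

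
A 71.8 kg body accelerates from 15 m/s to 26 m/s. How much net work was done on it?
W = ΔKE = ½m(v₂² − v₁²) = ½(71.8)(26² − 15²) = 16190.9 J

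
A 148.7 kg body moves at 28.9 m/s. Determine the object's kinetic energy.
KE = ½mv² = ½(148.7)(28.9)² = 62100 J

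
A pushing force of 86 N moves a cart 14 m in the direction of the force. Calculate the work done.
W = F·d = (86)(14) = 1204 J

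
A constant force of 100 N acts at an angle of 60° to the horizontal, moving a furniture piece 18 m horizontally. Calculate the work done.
W = F·d·cosθ = (100)(18)cos(60°) = 900.0 J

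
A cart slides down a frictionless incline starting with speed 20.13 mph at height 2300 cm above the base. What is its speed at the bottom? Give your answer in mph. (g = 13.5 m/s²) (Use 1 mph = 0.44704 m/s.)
Convert to SI: v₀ = 8.99892 m/s, h = 23.0 m
½mv₀² + mgh = ½mv² ⇒ v = √(v₀² + 2gh) = √(8.99892² + 2·13.5·23.0) = 26.4949 m/s = 59.27 mph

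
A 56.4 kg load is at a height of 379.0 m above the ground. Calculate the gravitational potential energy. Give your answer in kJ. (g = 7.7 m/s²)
PE = mgh = (56.4)(7.7)(379.0) = 164592 J = 164.6 kJ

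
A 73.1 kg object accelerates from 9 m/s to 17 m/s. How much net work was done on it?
W = ΔKE = ½m(v₂² − v₁²) = ½(73.1)(17² − 9²) = 7602.4 J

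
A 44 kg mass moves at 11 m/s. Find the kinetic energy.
KE = ½mv² = ½(44)(11)² = 2662.0 J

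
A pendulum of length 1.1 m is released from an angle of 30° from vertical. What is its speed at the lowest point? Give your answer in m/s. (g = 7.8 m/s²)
h = L(1 − cosθ) = 1.1(1 − cos30°) = 0.147372 m
v = √(2gh) = √(2·7.8·0.147372) = 1.516 m/s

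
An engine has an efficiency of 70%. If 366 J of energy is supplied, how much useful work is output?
W_out = η·W_in = 0.7·366 = 256.2 J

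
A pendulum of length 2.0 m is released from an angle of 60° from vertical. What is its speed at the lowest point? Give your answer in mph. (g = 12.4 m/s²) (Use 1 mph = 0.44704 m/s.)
h = L(1 − cosθ) = 2.0(1 − cos60°) = 1.0 m
v = √(2gh) = √(2·12.4·1.0) = 4.97996 m/s = 11.14 mph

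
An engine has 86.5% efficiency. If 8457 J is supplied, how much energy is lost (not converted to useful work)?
W_lost = W_in(1 − η) = 8457·(1 − 0.865) = 1142 J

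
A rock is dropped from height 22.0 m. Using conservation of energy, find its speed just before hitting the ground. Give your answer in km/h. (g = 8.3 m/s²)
mgh = ½mv² ⇒ v = √(2gh) = √(2·8.3·22.0) = 19.1102 m/s = 68.8 km/h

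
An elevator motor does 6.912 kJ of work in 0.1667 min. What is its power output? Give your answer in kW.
Convert to SI: W = 6912.0 J, t = 10.002 s
P = W/t = 6912.0/10.002 = 691.062 W = 0.6911 kW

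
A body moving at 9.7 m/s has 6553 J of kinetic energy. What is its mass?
m = 2·KE/v² = 2·6553/(9.7)² = 139.3 kg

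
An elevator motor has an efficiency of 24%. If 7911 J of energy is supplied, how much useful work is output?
W_out = η·W_in = 0.24·7911 = 1898.64 J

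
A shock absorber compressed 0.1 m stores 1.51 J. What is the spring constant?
k = 2·PE/x² = 2·1.51/(0.1)² = 302.0 N/m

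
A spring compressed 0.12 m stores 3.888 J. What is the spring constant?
k = 2·PE/x² = 2·3.888/(0.12)² = 540.0 N/m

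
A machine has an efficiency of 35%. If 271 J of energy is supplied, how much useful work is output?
W_out = η·W_in = 0.35·271 = 94.85 J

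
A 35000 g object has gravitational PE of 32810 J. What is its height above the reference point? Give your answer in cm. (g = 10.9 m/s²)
Convert to SI: m = 35.0 kg, PE = 32810.0 J
h = PE/(mg) = 32810.0/(35.0·10.9) = 86.0026 m = 8600 cm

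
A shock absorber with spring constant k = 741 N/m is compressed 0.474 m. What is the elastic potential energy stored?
PE = ½kx² = ½(741)(0.474)² = 83.24 J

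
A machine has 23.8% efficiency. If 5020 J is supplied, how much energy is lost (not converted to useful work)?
W_lost = W_in(1 − η) = 5020·(1 − 0.238) = 3825 J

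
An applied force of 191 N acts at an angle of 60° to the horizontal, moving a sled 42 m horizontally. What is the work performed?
W = F·d·cosθ = (191)(42)cos(60°) = 4011 J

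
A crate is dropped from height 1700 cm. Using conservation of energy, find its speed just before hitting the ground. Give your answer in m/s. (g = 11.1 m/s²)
Convert to SI: h = 17.0 m
mgh = ½mv² ⇒ v = √(2gh) = √(2·11.1·17.0) = 19.43 m/s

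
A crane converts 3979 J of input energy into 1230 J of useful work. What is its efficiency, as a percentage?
η = W_out/W_in = 1230/3979 = 30.91%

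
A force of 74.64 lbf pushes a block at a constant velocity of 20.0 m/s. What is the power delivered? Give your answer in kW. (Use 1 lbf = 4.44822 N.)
Convert to SI: F = 332.015 N, v = 20.0 m/s
P = Fv = (332.015)(20.0) = 6640.3 W = 6.64 kW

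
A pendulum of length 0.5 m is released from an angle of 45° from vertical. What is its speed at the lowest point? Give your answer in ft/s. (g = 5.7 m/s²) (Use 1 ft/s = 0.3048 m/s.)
h = L(1 − cosθ) = 0.5(1 − cos45°) = 0.146447 m
v = √(2gh) = √(2·5.7·0.146447) = 1.29209 m/s = 4.239 ft/s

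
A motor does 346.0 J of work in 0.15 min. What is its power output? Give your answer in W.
Convert to SI: W = 346.0 J, t = 9.0 s
P = W/t = 346.0/9.0 = 38.44 W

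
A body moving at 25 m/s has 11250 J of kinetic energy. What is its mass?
m = 2·KE/v² = 2·11250/(25)² = 36.0 kg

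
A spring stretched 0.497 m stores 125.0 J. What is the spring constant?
k = 2·PE/x² = 2·125.0/(0.497)² = 1012 N/m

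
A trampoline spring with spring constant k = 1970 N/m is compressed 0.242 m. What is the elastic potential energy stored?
PE = ½kx² = ½(1970)(0.242)² = 57.69 J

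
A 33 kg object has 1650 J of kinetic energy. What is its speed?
v = √(2·KE/m) = √(2·1650/33) = 10.0 m/s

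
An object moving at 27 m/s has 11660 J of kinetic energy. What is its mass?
m = 2·KE/v² = 2·11660/(27)² = 31.99 kg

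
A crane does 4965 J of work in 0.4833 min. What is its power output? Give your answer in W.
Convert to SI: W = 4965.0 J, t = 28.998 s
P = W/t = 4965.0/28.998 = 171.2 W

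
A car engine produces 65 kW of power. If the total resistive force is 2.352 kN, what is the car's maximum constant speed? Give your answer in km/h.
Convert to SI: F = 2352.0 N
P = Fv ⇒ v = P/F = 65000 W/2352.0 N = 27.6361 m/s = 99.49 km/h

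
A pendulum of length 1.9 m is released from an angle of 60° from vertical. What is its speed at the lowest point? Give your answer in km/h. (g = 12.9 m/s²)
h = L(1 − cosθ) = 1.9(1 − cos60°) = 0.95 m
v = √(2gh) = √(2·12.9·0.95) = 4.95076 m/s = 17.82 km/h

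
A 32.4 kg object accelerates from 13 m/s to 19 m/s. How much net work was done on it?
W = ΔKE = ½m(v₂² − v₁²) = ½(32.4)(19² − 13²) = 3110.4 J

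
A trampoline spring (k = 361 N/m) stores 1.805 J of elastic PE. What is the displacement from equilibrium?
x = √(2·PE/k) = √(2·1.805/361) = 0.1 m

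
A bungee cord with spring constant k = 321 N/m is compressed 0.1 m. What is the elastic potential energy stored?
PE = ½kx² = ½(321)(0.1)² = 1.605 J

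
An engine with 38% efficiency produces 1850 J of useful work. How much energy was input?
W_in = W_out/η = 1850/0.38 = 4868 J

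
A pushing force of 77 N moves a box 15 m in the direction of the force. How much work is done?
W = F·d = (77)(15) = 1155 J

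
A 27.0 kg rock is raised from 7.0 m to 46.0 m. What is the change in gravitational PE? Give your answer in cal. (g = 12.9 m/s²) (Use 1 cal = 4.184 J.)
ΔPE = mgΔh = (27.0)(12.9)(39.0) = 13583.7 J = 3247 cal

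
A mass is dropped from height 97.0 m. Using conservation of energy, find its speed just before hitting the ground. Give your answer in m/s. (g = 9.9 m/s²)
mgh = ½mv² ⇒ v = √(2gh) = √(2·9.9·97.0) = 43.82 m/s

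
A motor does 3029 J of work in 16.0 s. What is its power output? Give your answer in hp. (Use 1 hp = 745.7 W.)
P = W/t = 3029.0/16.0 = 189.313 W = 0.2539 hp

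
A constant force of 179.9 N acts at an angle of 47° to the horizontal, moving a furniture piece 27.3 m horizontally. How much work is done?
W = F·d·cosθ = (179.9)(27.3)cos(47°) = 3349 J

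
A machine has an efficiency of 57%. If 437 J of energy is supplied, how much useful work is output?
W_out = η·W_in = 0.57·437 = 249.09 J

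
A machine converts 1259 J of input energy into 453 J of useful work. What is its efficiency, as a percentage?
η = W_out/W_in = 453/1259 = 35.98%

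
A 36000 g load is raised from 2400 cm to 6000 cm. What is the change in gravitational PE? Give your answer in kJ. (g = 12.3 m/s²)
Convert to SI: m = 36.0 kg, Δh = 36.0 m
ΔPE = mgΔh = (36.0)(12.3)(36.0) = 15940.8 J = 15.94 kJ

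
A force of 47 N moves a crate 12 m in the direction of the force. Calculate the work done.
W = F·d = (47)(12) = 564.0 J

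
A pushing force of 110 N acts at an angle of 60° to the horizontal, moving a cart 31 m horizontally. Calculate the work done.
W = F·d·cosθ = (110)(31)cos(60°) = 1705 J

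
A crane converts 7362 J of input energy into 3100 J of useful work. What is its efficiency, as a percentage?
η = W_out/W_in = 3100/7362 = 42.11%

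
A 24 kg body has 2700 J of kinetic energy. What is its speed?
v = √(2·KE/m) = √(2·2700/24) = 15.0 m/s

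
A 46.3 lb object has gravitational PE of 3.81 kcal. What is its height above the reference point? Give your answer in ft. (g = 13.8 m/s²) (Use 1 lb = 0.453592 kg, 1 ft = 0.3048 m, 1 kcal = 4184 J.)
Convert to SI: m = 21.0013 kg, PE = 15941.0 J
h = PE/(mg) = 15941.0/(21.0013·13.8) = 55.0036 m = 180.5 ft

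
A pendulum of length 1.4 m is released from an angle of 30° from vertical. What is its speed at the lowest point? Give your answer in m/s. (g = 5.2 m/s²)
h = L(1 − cosθ) = 1.4(1 − cos30°) = 0.187564 m
v = √(2gh) = √(2·5.2·0.187564) = 1.397 m/s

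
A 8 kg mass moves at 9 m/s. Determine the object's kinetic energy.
KE = ½mv² = ½(8)(9)² = 324.0 J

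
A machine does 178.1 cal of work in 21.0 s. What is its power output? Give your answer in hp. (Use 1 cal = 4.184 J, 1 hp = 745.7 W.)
Convert to SI: W = 745.17 J, t = 21.0 s
P = W/t = 745.17/21.0 = 35.4843 W = 0.04759 hp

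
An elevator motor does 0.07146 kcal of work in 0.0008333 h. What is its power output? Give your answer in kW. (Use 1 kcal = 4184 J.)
Convert to SI: W = 298.989 J, t = 2.99988 s
P = W/t = 298.989/2.99988 = 99.6669 W = 0.09967 kW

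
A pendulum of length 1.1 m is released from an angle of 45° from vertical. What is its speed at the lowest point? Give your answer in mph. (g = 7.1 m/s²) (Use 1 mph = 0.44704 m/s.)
h = L(1 − cosθ) = 1.1(1 − cos45°) = 0.322183 m
v = √(2gh) = √(2·7.1·0.322183) = 2.13892 m/s = 4.785 mph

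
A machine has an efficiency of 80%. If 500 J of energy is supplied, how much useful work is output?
W_out = η·W_in = 0.8·500 = 400.0 J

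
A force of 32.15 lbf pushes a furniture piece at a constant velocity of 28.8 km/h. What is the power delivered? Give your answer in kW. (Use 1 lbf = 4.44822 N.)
Convert to SI: F = 143.01 N, v = 8.0 m/s
P = Fv = (143.01)(8.0) = 1144.08 W = 1.144 kW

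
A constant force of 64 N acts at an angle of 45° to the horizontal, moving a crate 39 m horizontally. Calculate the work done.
W = F·d·cosθ = (64)(39)cos(45°) = 1765 J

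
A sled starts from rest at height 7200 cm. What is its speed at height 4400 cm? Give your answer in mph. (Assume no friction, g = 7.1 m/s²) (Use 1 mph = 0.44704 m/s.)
Convert to SI: h₁−h₂ = 28.0 m
mgh₁ = mgh₂ + ½mv² ⇒ v = √(2g(h₁−h₂)) = √(2·7.1·28.0) = 19.9399 m/s = 44.6 mph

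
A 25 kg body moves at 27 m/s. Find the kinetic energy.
KE = ½mv² = ½(25)(27)² = 9112.5 J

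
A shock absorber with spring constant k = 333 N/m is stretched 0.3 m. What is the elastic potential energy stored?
PE = ½kx² = ½(333)(0.3)² = 14.99 J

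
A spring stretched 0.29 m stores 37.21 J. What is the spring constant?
k = 2·PE/x² = 2·37.21/(0.29)² = 884.9 N/m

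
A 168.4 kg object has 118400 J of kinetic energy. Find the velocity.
v = √(2·KE/m) = √(2·118400/168.4) = 37.5 m/s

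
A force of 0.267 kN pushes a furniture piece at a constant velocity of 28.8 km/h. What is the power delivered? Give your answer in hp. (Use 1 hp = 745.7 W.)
Convert to SI: F = 267.0 N, v = 8.0 m/s
P = Fv = (267.0)(8.0) = 2136.0 W = 2.864 hp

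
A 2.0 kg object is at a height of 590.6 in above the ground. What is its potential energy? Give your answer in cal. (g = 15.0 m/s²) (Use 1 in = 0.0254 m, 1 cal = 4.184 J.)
Convert to SI: m = 2.0 kg, h = 15.0012 m
PE = mgh = (2.0)(15.0)(15.0012) = 450.037 J = 107.6 cal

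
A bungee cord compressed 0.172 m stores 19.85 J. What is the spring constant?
k = 2·PE/x² = 2·19.85/(0.172)² = 1342 N/m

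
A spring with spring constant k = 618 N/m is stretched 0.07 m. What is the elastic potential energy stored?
PE = ½kx² = ½(618)(0.07)² = 1.514 J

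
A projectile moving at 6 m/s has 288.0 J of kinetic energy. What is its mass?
m = 2·KE/v² = 2·288.0/(6)² = 16.0 kg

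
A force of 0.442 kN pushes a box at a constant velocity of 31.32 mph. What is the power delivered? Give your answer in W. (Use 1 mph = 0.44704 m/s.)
Convert to SI: F = 442.0 N, v = 14.0013 m/s
P = Fv = (442.0)(14.0013) = 6189 W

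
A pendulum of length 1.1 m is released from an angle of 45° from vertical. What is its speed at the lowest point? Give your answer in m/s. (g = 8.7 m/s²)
h = L(1 − cosθ) = 1.1(1 − cos45°) = 0.322183 m
v = √(2gh) = √(2·8.7·0.322183) = 2.368 m/s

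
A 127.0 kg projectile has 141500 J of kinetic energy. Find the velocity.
v = √(2·KE/m) = √(2·141500/127.0) = 47.21 m/s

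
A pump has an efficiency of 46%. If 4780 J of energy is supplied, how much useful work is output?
W_out = η·W_in = 0.46·4780 = 2198.8 J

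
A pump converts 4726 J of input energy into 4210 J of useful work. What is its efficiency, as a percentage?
η = W_out/W_in = 4210/4726 = 89.08%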